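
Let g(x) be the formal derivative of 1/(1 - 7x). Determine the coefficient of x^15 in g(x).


Differentiate termwise: d/dx sum_{k>=0} 7^k x^k = sum_{k>=1} k 7^k x^(k-1) = sum_{j>=0} (j+1) 7^(j+1) x^j.
Equivalently, d/dx [1/(1 - 7x)] = 7/(1 - 7x)^2.
For j = 15: 16 * 7^16 = 16 * 33232930569601 = 531726889113616.

531726889113616


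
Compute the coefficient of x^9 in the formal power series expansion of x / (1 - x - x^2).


Let f(x) = sum_{k>=0} a_k x^k. Multiplying f(x) * (1 - x - x^2) = x and matching coefficients gives a_0 = 0, a_1 = 1, and a_k = a_{k-1} + a_{k-2} for k >= 2. These are the Fibonacci numbers F_k.
Iterating from F_0 = 0, F_1 = 1:
F_0=0, F_1=1, F_2=1, F_3=2, F_4=3, F_5=5, F_6=8, F_7=13, F_8=21, F_9=34
F_9 = 34.

34


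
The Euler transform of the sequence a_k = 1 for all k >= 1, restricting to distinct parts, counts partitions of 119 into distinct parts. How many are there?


Partitions of 119 into distinct parts can be computed via generating function.
Product (1+x)(1+x^2)(1+x^3)...
The coefficient of x^119 = 2032290

2032290


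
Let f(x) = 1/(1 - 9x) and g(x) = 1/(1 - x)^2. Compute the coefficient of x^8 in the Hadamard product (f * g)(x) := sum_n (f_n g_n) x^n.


f has coefficients f_k = 9^k. For g = 1/(1 - x)^2 the coefficient is g_k = C(k + 1, 1) = k + 1. The Hadamard coefficient is (f * g)_k = 9^k * (k + 1).
For k = 8: 9^8 * 9 = 43046721 * 9 = 387420489.

387420489


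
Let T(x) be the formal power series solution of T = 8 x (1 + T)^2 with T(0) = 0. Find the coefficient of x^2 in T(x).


Apply the Lagrange inversion formula: if T = 8 x * phi(T) with phi(t) = (1 + t)^2, then [x^n] T = 8^n * (1/n) [t^(n-1)] phi(t)^n = 8^n * (1/n) [t^(n-1)] (1 + t)^(2n) = 8^n * (1/n) C(2n, n-1).
Using the identity C(2n, n-1) = C(2n, n) * n / (n+1), the unscaled factor equals C(2n, n) / (n+1) = C_n, the n-th Catalan number.
For n = 2: C_2 = C(4, 2) / 3 = 6/3 = 2.
With the 8^2 = 64 factor, the coefficient is 64 * 2 = 128.

128


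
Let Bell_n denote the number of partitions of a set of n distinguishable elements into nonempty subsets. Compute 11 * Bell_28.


Bell_28 can be computed from the Bell triangle or from Dobinski's identity Bell_n = (1/e) * sum_{k>=0} k^n / k!.
Computing Bell_28 = 6160539404599934652455.
Then 11 * 6160539404599934652455 = 67765933450599281177005.

67765933450599281177005


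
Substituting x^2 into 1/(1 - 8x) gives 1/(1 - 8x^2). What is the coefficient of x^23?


Since 1/(1 - 8x^2) only has even powers of x,
the coefficient of x^23 (odd) is 0.

0


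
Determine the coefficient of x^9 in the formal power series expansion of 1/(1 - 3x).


The geometric series identity gives 1/(1 - c x) = sum_{k>=0} c^k x^k, so the coefficient of x^k is c^k.
Here c = 3 and k = 9.
Computing: 3^9 = 19683

19683


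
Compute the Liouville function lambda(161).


The Liouville function is lambda(k) = (-1)^Omega(k), where Omega(k) counts the prime factors of k with multiplicity.
Factoring: 161 = 7 * 23, so Omega(161) = 2.
lambda(161) = (-1)^2 = 1.

1


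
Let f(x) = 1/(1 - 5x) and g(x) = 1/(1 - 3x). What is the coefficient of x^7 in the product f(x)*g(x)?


The coefficient of x^n in f*g is the Cauchy product: sum_{k=0}^{n} a^k * b^(n-k).
With a=5, b=3, n=7:
sum_{k=0}^{7} 5^k * 3^(7-k)
= 192032

192032


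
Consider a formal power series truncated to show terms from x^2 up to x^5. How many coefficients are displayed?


From x^2 to x^5 inclusive, the count is 5 - 2 + 1 = 4.

4


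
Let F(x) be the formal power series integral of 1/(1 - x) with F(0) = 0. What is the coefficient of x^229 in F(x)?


1/(1 - x) = sum_{k>=0} x^k. Integrating termwise and using F(0) = 0 gives
F(x) = sum_{k>=0} x^(k+1) / (k+1) = sum_{m>=1} x^m / m = -ln(1 - x).
So the coefficient of x^229 is 1/229 = 1/229.

1/229


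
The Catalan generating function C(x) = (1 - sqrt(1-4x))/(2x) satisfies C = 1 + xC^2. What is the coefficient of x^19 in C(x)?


Substituting x -> x scales the n-th coefficient by 1, so [x^19] C(x) = C_19.
C_19 = C(2*19, 19)/(20) = 35345263800/20 = 1767263190.
= 1767263190.

1767263190


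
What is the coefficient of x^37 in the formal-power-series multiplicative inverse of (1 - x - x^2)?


Let the inverse be f(x) = sum_{k>=0} a_k x^k. From f(x) * (1 - x - x^2) = 1 and matching coefficients:
 x^0: a_0 = 1.
 x^1: a_1 - a_0 = 0, so a_1 = 1.
 x^k (k >= 2): a_k - a_{k-1} - a_{k-2} = 0, i.e. a_k = a_{k-1} + a_{k-2}.
This is the Fibonacci-type recurrence shifted so that a_0 = a_1 = 1.
Iterating: a_0=1, a_1=1, a_2=2, a_3=3, a_4=5, a_5=8, a_6=13, a_7=21, a_8=34, a_9=55, ...
a_37 = 39088169.

39088169


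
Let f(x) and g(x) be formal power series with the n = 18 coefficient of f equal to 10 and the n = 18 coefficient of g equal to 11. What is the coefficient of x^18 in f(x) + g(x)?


Addition of formal power series is termwise.
The coefficient of x^18 in f + g = 10 + 11
= 21

21


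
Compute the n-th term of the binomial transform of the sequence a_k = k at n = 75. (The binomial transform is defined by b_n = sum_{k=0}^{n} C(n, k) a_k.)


With a_k = k, b_n = sum_{k=0}^{n} C(n, k) k. Using k * C(n, k) = n * C(n-1, k-1) gives b_n = n * sum_{k>=1} C(n-1, k-1) = n * 2^(n-1).
For n = 75: 75 * 2^74 = 75 * 18889465931478580854784 = 1416709944860893564108800.

1416709944860893564108800


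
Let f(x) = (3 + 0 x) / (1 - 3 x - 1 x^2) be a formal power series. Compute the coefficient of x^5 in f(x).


Write f(x) = sum_{k>=0} a_k x^k. Multiplying both sides by 1 - 3 x - 1 x^2 gives
(1 - 3 x - 1 x^2) sum_{k>=0} a_k x^k = 3 + 0 x.
Matching coefficients:
 x^0: a_0 = 3
 x^1: a_1 - 3 a_0 = 0  =>  a_1 = 3*3 + 0 = 9
 x^k (k >= 2): a_k = 3 a_{k-1} + 1 a_{k-2}.
Iterating: a_2 = 30, a_3 = 99, a_4 = 327, a_5 = 1080.
So the coefficient of x^5 is 1080.

1080


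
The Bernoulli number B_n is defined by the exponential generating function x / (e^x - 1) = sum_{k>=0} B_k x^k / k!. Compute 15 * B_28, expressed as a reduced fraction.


Bernoulli numbers can also be computed recursively via B_0 = 1 and sum_{j=0}^{m} C(m+1, j) B_j = 0 for m >= 1. Odd-index Bernoulli numbers vanish for k >= 3.
Computing B_28 = -23749461029/870, so 15 * B_28 = 15 * -23749461029/870 = -23749461029/58.

-23749461029/58


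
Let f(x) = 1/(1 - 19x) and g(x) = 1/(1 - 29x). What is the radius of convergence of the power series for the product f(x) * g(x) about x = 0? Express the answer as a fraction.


The radius of 1/(1 - 19x) is 1/19 (nearest singularity at x = 1/19), and the radius of 1/(1 - 29x) is 1/29.
The product f(x)*g(x) = 1/((1 - 19x)(1 - 29x)) has singularities at both 1/19 and 1/29, so its radius of convergence is the distance to the nearest one:
min(1/19, 1/29) = 1/29.

1/29


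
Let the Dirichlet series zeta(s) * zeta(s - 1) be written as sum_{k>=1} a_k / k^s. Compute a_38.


Convolution gives a_k = sum_{d | k} d * 1 = sum_{d | k} d = sigma(k), the sum of positive divisors of k.
For k = 38, the divisors are 1, 2, 19, 38, so
sigma(38) = 1 + 2 + 19 + 38 = 60.

60


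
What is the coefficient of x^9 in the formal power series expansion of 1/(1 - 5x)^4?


The general identity 1/(1 - c x)^r = sum_{k>=0} c^k C(k + r - 1, r - 1) x^k follows by substituting y = c x into 1/(1 - y)^r = sum_{k>=0} C(k + r - 1, r - 1) y^k.
For c = 5, r = 4, k = 9:
5^9 * C(12, 3) = 1953125 * 220 = 429687500.

429687500


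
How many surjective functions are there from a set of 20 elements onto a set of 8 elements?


By inclusion-exclusion on which target elements are missed, the number of surjections from an n-set onto a k-set is
surj(n, k) = sum_{j=0}^{k} (-1)^j C(k, j) (k - j)^n.
Equivalently surj(n, k) = k! * S(n, k), where S(n, k) is the Stirling number of the second kind.
For n = 20, k = 8:
S(20, 8) = 15170932662679, so
surj = 8! * 15170932662679 = 40320 * 15170932662679 = 611692004959217280.

611692004959217280


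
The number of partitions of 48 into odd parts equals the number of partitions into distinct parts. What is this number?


Computing partitions of 48 into odd parts (1, 3, 5, ...):
Using the generating function prod_{k>=0} 1/(1-x^(2k+1)),
the count is 2910

2910


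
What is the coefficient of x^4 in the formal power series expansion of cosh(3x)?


The Maclaurin series is cosh(t) = sum_{m>=0} t^(2m) / (2m)!, so substituting t = 3x, only even powers of x are nonzero, with coefficient of x^(2m) equal to 3^(2m) / (2m)!.
For x^4 the coefficient is 3^4/4! = 81/24 = 27/8.

27/8


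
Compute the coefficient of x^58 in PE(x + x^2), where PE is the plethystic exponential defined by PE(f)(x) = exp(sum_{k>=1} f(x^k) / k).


With f(x) = x + x^2, the exponent is sum_{k>=1} (x^k + x^(2k)) / k = -ln(1 - x) - ln(1 - x^2). Exponentiating:
PE(x + x^2) = 1 / ((1 - x)(1 - x^2)).
This is the generating function for partitions of n into parts of size 1 or 2. The number of 2's can be any j in 0..29, and the rest are 1's, so
[x^58] = floor(58/2) + 1 = 30.

30


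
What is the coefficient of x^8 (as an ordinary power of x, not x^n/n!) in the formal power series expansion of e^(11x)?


The exponential series is e^y = sum_{k>=0} y^k / k!. Substituting y = 11x gives
e^(11x) = sum_{k>=0} 11^k x^k / k!.
So the coefficient of x^n is a^n/n! with a = 11, n = 8:
11^8 / 8! = 214358881/40320 = 214358881/40320

214358881/40320


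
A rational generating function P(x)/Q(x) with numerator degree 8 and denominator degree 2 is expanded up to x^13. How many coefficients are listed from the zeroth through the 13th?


Expanding up to x^13 gives the coefficients for x^0, x^1, ..., x^13.
That is 13 + 1 = 14 coefficients in total.

14


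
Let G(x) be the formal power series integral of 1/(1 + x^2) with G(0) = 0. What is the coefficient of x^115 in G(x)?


1/(1 + x^2) = sum_{j>=0} (-1)^j x^(2j). Integrating termwise with G(0) = 0:
G(x) = sum_{j>=0} (-1)^j x^(2j+1) / (2j+1) = arctan(x).
Only odd powers are nonzero. For x^115 write 115 = 2*57 + 1, giving
(-1)^57 / 115 = -1/115 = -1/115.

-1/115


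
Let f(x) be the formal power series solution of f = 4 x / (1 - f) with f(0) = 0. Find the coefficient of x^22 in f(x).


Apply Lagrange inversion: f = 4 x * phi(f) with phi(t) = 1/(1 - t), so
[x^n] f = 4^n * (1/n) [t^(n-1)] phi(t)^n = 4^n * (1/n) [t^(n-1)] (1 - t)^(-n) = 4^n * (1/n) C(2n - 2, n - 1) = 4^n * C_{n-1}.
For n = 22: C_21 = C(42, 21) / 22 = 538257874440/22 = 24466267020.
With the 4^22 = 17592186044416 factor, the coefficient is 17592186044416 * 24466267020 = 430415121228199435960320.

430415121228199435960320


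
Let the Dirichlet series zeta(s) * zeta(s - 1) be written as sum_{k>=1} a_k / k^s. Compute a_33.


Convolution gives a_k = sum_{d | k} d * 1 = sum_{d | k} d = sigma(k), the sum of positive divisors of k.
For k = 33, the divisors are 1, 3, 11, 33, so
sigma(33) = 1 + 3 + 11 + 33 = 48.

48


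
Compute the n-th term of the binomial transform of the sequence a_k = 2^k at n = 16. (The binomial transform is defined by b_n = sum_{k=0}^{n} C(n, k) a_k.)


With a_k = 2^k, b_n = sum_{k=0}^{n} C(n, k) 2^k = (1 + 2)^n by the binomial theorem.
For n = 16: (1 + 2)^16 = 3^16 = 43046721.

43046721


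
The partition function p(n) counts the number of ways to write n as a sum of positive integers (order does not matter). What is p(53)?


Using the generating function prod_{k>=1} 1/(1-x^k), we compute p(53).
By dynamic programming over parts 1 through 53:
p(53) = 329931

329931


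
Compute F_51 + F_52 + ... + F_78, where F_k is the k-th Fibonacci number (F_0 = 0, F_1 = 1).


Use the identity sum_{k=0}^{N} F_k = F_{N+2} - 1 (which follows from F_{k+2} - F_{k+1} = F_k). Then
sum_{k=51}^{78} F_k = (F_{80} - 1) - (F_{52} - 1) = F_{80} - F_{52}.
Computing: F_{80} = 23416728348467685, F_{52} = 32951280099, so
Sum = 23416728348467685 - 32951280099 = 23416695397187586.

23416695397187586


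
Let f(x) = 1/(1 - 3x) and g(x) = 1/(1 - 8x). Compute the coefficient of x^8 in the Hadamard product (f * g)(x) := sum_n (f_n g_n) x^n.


f has coefficients f_k = 3^k and g has coefficients g_k = 8^k, so the Hadamard product has coefficient (f*g)_k = 3^k * 8^k = 24^k.
For k = 8: 24^8 = 110075314176.

110075314176


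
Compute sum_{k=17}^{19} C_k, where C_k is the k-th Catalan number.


C_17 through C_19: 129644790, 477638700, 1767263190
Sum = 129644790 + 477638700 + 1767263190
= 2374546680

2374546680


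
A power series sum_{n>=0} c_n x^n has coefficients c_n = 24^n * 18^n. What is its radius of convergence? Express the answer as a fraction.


By the root test (Cauchy-Hadamard), the radius is R = 1 / limsup_n |c_n|^(1/n).
Here |c_n|^(1/n) = (24^n * 18^n)^(1/n) = 24 * 18 = 432 for all n.
So R = 1/432 = 1/432.

1/432


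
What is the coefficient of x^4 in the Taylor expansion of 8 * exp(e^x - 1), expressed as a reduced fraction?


exp(e^x - 1) = sum_{k>=0} Bell_k x^k / k!, where Bell_k is the k-th Bell number.
So the coefficient of x^4 is 8 * Bell_4 / 4!.
Computing: Bell_4 = 15 and 4! = 24, giving
8 * 15/24 = 5.

5


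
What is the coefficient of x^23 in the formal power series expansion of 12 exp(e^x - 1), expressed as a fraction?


exp(e^x - 1) is the exponential generating function for the Bell numbers Bell_k: exp(e^x - 1) = sum_{k>=0} Bell_k x^k / k!.
So the coefficient of x^23 in 12 exp(e^x - 1) is 12 Bell_23 / 23!.
Computing: Bell_23 = 44152005855084346 and 23! = 25852016738884976640000, giving
12 * 44152005855084346/25852016738884976640000 = 22076002927542173/1077167364120207360000.

22076002927542173/1077167364120207360000


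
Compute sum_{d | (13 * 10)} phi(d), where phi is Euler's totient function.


First, 13 * 10 = 130. One classical identity is sum_{d | n} phi(d) = n (each k in [1, n] has a unique gcd with n, and among the k's with gcd(k, n) = n/d there are phi(d) of them). So the sum equals 130. We also verify directly:
Divisors of 130: 1, 2, 5, 10, 13, 26, 65, 130.
phi values: 1, 1, 4, 4, 12, 12, 48, 48.
Sum = 130.

130


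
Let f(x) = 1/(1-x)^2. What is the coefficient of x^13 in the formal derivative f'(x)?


Differentiate: d/dx [ 1/(1-x)^r ] = r / (1-x)^(r+1).
Here r = 2, so f'(x) = 2 / (1-x)^3.
The expansion of 1/(1-x)^(r+1) has coefficient of x^n equal to C(n+r, r).
So the coefficient of x^13 in f'(x) is
2 * C(15, 2) = 2 * 105 = 210

210


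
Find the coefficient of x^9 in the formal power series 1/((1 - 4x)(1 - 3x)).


By partial fractions or Cauchy convolution:
The coefficient equals sum_{k=0}^{9} 4^k * 3^(9-k).
= 989527

989527


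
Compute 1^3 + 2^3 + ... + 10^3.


This power sum has a closed form given by Faulhaber's formula
sum_{k=1}^{m} k^p = (1 / (p + 1)) * sum_{j=0}^{p} C(p + 1, j) B_j m^(p + 1 - j),
but for small m direct computation is fastest:
1 + 8 + 27 + 64 + 125 + 216 + 343 + 512 + 729 + 1000 = 3025.

3025


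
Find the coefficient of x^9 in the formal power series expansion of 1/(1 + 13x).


Write 1/(1 + c x) = 1/(1 - (-c) x) and apply the geometric-series identity
1/(1 - y) = sum_{k>=0} y^k to get 1/(1 + c x) = sum_{k>=0} (-c)^k x^k.
So the coefficient of x^k is (-c)^k = (-1)^k * c^k.
Here c = 13 and k = 9:
(-13)^9 = -1 * 10604499373 = -10604499373

-10604499373


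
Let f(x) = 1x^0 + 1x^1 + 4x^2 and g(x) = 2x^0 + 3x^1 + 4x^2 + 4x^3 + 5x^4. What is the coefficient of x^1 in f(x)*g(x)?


Cauchy product at x^1:
1*3 + 1*2
= 5

5


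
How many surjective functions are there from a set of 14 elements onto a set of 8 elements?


By inclusion-exclusion on which target elements are missed, the number of surjections from an n-set onto a k-set is
surj(n, k) = sum_{j=0}^{k} (-1)^j C(k, j) (k - j)^n.
Equivalently surj(n, k) = k! * S(n, k), where S(n, k) is the Stirling number of the second kind.
For n = 14, k = 8:
S(14, 8) = 20912320, so
surj = 8! * 20912320 = 40320 * 20912320 = 843184742400.

843184742400


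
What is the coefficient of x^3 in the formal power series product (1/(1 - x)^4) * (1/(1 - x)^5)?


Combine the factors: (1/(1 - x)^4) * (1/(1 - x)^5) = 1/(1 - x)^9.
Then use 1/(1 - x)^r = sum_{k>=0} C(k + r - 1, r - 1) x^k with r = 9 and k = 3:
C(11, 8) = 165.

165


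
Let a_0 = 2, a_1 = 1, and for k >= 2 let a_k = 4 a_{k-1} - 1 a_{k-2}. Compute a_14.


Iterating the recurrence forward:
a_0 = 2
a_1 = 1
a_2 = 4*1 - 1*2 = 2
a_3 = 4*2 - 1*1 = 7
a_4 = 4*7 - 1*2 = 26
a_5 = 4*26 - 1*7 = 97
a_6 = 4*97 - 1*26 = 362
a_7 = 4*362 - 1*97 = 1351
a_8 = 4*1351 - 1*362 = 5042
a_9 = 4*5042 - 1*1351 = 18817
a_10 = 4*18817 - 1*5042 = 70226
a_11 = 4*70226 - 1*18817 = 262087
a_12 = 4*262087 - 1*70226 = 978122
a_13 = 4*978122 - 1*262087 = 3650401
a_14 = 4*3650401 - 1*978122 = 13623482
So a_14 = 13623482.

13623482


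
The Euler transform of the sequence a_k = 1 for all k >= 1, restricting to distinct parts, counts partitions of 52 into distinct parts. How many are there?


Partitions of 52 into distinct parts can be computed via generating function.
Product (1+x)(1+x^2)(1+x^3)...
The coefficient of x^52 = 4582

4582


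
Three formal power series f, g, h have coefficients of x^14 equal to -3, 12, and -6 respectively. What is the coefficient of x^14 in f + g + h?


Series addition is componentwise:
-3 + 12 + -6
= 3

3


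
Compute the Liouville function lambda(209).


The Liouville function is lambda(k) = (-1)^Omega(k), where Omega(k) counts the prime factors of k with multiplicity.
Factoring: 209 = 11 * 19, so Omega(209) = 2.
lambda(209) = (-1)^2 = 1.

1


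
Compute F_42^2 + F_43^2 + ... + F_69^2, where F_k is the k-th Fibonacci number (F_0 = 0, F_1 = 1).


There is a standard identity sum_{k=0}^{N} F_k^2 = F_N * F_{N+1} (proved inductively from the telescoping relation F_k^2 = F_k F_{k+1} - F_{k-1} F_k). Then
sum_{k=42}^{69} F_k^2 = F_69 F_70 - F_41 F_42.
Computing: F_69 = 117669030460994, F_70 = 190392490709135, F_41 = 165580141, F_42 = 267914296.
Sum = 117669030460994 * 190392490709135 - 165580141 * 267914296 = 22403299788753362164109384454.

22403299788753362164109384454


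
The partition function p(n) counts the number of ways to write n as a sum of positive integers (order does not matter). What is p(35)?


Using the generating function prod_{k>=1} 1/(1-x^k), we compute p(35).
By dynamic programming over parts 1 through 35:
p(35) = 14883

14883


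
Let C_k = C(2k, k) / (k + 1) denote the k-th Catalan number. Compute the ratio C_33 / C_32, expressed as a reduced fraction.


Using C_k = (2k)! / (k! (k+1)!), the ratio C_{k+1}/C_k simplifies to
C_{k+1}/C_k = [(2k+2)! / ((k+1)! (k+2)!)] * [k! (k+1)! / (2k)!]
 = (2k+2)(2k+1) / ((k+1)(k+2)) = 2(2k+1) / (k+2).
For k = 32: 2(2*32 + 1) / (32 + 2) = 130/34 = 65/17.

65/17


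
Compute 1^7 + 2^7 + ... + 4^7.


This power sum has a closed form given by Faulhaber's formula
sum_{k=1}^{m} k^p = (1 / (p + 1)) * sum_{j=0}^{p} C(p + 1, j) B_j m^(p + 1 - j),
but for small m direct computation is fastest:
1 + 128 + 2187 + 16384 = 18700.

18700


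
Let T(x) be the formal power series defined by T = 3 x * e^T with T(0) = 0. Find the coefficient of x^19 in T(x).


Apply the Lagrange inversion formula: if T = 3 x * phi(T) with phi(t) = e^t, then
[x^n] T = 3^n * (1/n) [t^(n-1)] phi(t)^n = 3^n * (1/n) [t^(n-1)] e^(n t) = 3^n * (1/n) * n^(n-1) / (n-1)! = 3^n * n^(n-1) / n!.
When c = 1 this is the Cayley count of rooted labeled trees on n vertices, divided by n!.
For n = 19: 3^19 * 19^18 / 19! = 1162261467 * 104127350297911241532841/121645100408832000 = 970834090696004352832536033/975822848000.

970834090696004352832536033/975822848000


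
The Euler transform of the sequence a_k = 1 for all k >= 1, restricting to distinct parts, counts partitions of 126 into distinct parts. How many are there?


Partitions of 126 into distinct parts can be computed via generating function.
Product (1+x)(1+x^2)(1+x^3)...
The coefficient of x^126 = 3457027

3457027


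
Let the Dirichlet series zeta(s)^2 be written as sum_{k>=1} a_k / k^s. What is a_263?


The Dirichlet convolution of the constant function 1 with itself gives (1 * 1)(k) = sum_{d | k} 1 = d(k), the number of positive divisors of k.
Since zeta(s) = sum_{k>=1} 1/k^s, we have zeta(s)^2 = sum_{k>=1} d(k)/k^s, so a_k = d(k).
For k = 263: the divisors are 1, 263.
Count = 2.

2


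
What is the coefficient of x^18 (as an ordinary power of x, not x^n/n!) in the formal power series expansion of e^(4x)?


The exponential series is e^y = sum_{k>=0} y^k / k!. Substituting y = 4x gives
e^(4x) = sum_{k>=0} 4^k x^k / k!.
So the coefficient of x^n is a^n/n! with a = 4, n = 18:
4^18 / 18! = 68719476736/6402373705728000 = 1048576/97692469875

1048576/97692469875


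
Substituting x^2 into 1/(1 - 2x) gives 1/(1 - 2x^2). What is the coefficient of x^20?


The coefficient of x^(2m) in 1/(1 - 2x^2) is 2^m.
With n = 20 = 2*10, the coefficient is 2^10 = 1024.

1024


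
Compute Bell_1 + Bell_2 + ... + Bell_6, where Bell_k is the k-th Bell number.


Recall Bell_k counts set partitions of a k-set (with Bell_0 = 1 by convention).
Bell_1 through Bell_6: 1, 2, 5, 15, 52, 203
Sum = 1 + 2 + 5 + 15 + 52 + 203 = 278.

278


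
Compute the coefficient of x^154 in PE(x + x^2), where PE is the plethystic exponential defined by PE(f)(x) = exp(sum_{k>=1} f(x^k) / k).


With f(x) = x + x^2, the exponent is sum_{k>=1} (x^k + x^(2k)) / k = -ln(1 - x) - ln(1 - x^2). Exponentiating:
PE(x + x^2) = 1 / ((1 - x)(1 - x^2)).
This is the generating function for partitions of n into parts of size 1 or 2. The number of 2's can be any j in 0..77, and the rest are 1's, so
[x^154] = floor(154/2) + 1 = 78.

78


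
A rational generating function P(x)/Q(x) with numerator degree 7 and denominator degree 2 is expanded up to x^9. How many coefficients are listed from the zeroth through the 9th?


Expanding up to x^9 gives the coefficients for x^0, x^1, ..., x^9.
That is 9 + 1 = 10 coefficients in total.

10


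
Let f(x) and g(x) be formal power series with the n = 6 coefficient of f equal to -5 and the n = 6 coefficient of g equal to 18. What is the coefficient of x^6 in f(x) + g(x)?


Addition of formal power series is termwise.
The coefficient of x^6 in f + g = -5 + 18
= 13

13


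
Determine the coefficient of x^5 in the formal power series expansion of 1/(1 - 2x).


The geometric series identity gives 1/(1 - c x) = sum_{k>=0} c^k x^k, so the coefficient of x^k is c^k.
Here c = 2 and k = 5.
Computing: 2^5 = 32

32


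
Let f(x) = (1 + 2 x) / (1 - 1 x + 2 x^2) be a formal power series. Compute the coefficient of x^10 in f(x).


Write f(x) = sum_{k>=0} a_k x^k. Multiplying both sides by 1 - 1 x + 2 x^2 gives
(1 - 1 x + 2 x^2) sum_{k>=0} a_k x^k = 1 + 2 x.
Matching coefficients:
 x^0: a_0 = 1
 x^1: a_1 - 1 a_0 = 2  =>  a_1 = 1*1 + 2 = 3
 x^k (k >= 2): a_k = 1 a_{k-1} - 2 a_{k-2}.
Iterating: a_2 = 1, a_3 = -5, a_4 = -7, a_5 = 3, a_6 = 17, a_7 = 11, a_8 = -23, a_9 = -45, a_10 = 1.
So the coefficient of x^10 is 1.

1


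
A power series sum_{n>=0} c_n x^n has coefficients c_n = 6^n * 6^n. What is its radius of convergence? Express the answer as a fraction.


By the root test (Cauchy-Hadamard), the radius is R = 1 / limsup_n |c_n|^(1/n).
Here |c_n|^(1/n) = (6^n * 6^n)^(1/n) = 6 * 6 = 36 for all n.
So R = 1/36 = 1/36.

1/36


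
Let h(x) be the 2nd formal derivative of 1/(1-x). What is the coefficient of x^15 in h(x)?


Differentiating 2 times: d^2/dx^2 [1/(1-x)] = 2!/(1-x)^3.
The expansion 1/(1-x)^3 = sum_{k>=0} C(k+2, 2) x^k, so the coefficient of x^n in 2!/(1-x)^3 is 2! * C(n+2, 2).
For n = 15: 2 * C(17, 2) = 2 * 136 = 272

272


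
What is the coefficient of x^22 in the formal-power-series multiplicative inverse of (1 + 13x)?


The inverse is 1/(1 + 13x). Apply the geometric identity 1/(1 - y) = sum_{k>=0} y^k with y = -13x:
1/(1 + 13x) = sum_{k>=0} (-13)^k x^k.
So the coefficient of x^22 is (-13)^22 = 3211838877954855105157369.

3211838877954855105157369


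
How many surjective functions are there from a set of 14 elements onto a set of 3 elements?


By inclusion-exclusion on which target elements are missed, the number of surjections from an n-set onto a k-set is
surj(n, k) = sum_{j=0}^{k} (-1)^j C(k, j) (k - j)^n.
Equivalently surj(n, k) = k! * S(n, k), where S(n, k) is the Stirling number of the second kind.
For n = 14, k = 3:
S(14, 3) = 788970, so
surj = 3! * 788970 = 6 * 788970 = 4733820.

4733820


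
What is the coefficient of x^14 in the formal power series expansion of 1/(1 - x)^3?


The expansion 1/(1 - x)^r = sum_{k>=0} C(k + r - 1, r - 1) x^k follows from the multiset / negative-binomial theorem (or from repeated differentiation of the geometric series).
For r = 3 and k = 14:
C(16, 2) = 20922789888000 / (2 * 87178291200) = 120.

120


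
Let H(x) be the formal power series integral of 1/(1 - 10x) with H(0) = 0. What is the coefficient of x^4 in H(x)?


1/(1 - 10x) = sum_{k>=0} 10^k x^k. Integrating termwise with H(0) = 0:
H(x) = sum_{k>=0} 10^k x^(k+1) / (k+1) = sum_{m>=1} 10^(m-1) x^m / m.
For m = 4: 10^3/4 = 1000/4 = 250.

250


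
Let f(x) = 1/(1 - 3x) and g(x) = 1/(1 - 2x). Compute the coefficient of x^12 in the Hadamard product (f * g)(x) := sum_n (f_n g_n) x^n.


f has coefficients f_k = 3^k and g has coefficients g_k = 2^k, so the Hadamard product has coefficient (f*g)_k = 3^k * 2^k = 6^k.
For k = 12: 6^12 = 2176782336.

2176782336


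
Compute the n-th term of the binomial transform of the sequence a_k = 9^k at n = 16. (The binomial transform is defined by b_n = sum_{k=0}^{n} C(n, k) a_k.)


With a_k = 9^k, b_n = sum_{k=0}^{n} C(n, k) 9^k = (1 + 9)^n by the binomial theorem.
For n = 16: (1 + 9)^16 = 10^16 = 10000000000000000.

10000000000000000


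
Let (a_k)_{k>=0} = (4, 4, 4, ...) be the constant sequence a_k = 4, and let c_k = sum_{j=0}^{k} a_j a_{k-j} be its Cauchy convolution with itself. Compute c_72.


Since a_j = 4 for all j >= 0, the convolution sum becomes
c_k = sum_{j=0}^{k} 4 * 4 = 16 * (k + 1).
Equivalently, the generating function of (a_k) is 4/(1 - x) and its square is 16/(1 - x)^2 = sum_{k>=0} 16(k + 1) x^k.
For k = 72: 16 * 73 = 1168.

1168


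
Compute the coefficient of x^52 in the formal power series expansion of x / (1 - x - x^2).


Let f(x) = sum_{k>=0} a_k x^k. Multiplying f(x) * (1 - x - x^2) = x and matching coefficients gives a_0 = 0, a_1 = 1, and a_k = a_{k-1} + a_{k-2} for k >= 2. These are the Fibonacci numbers F_k.
Iterating from F_0 = 0, F_1 = 1:
F_0=0, F_1=1, F_2=1, F_3=2, F_4=3, F_5=5, F_6=8, F_7=13, F_8=21, F_9=34, ...
F_52 = 32951280099.

32951280099


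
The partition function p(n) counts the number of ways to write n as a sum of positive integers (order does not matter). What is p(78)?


Using the generating function prod_{k>=1} 1/(1-x^k), we compute p(78).
By dynamic programming over parts 1 through 78:
p(78) = 12132164

12132164


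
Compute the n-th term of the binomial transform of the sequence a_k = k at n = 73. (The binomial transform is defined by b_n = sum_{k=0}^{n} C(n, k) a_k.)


With a_k = k, b_n = sum_{k=0}^{n} C(n, k) k. Using k * C(n, k) = n * C(n-1, k-1) gives b_n = n * sum_{k>=1} C(n-1, k-1) = n * 2^(n-1).
For n = 73: 73 * 2^72 = 73 * 4722366482869645213696 = 344732753249484100599808.

344732753249484100599808


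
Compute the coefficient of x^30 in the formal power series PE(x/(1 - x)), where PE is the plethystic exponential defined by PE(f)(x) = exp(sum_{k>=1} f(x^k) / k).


For f(x) = x/(1 - x) we have
sum_{k>=1} f(x^k) / k = sum_{k>=1} (1/k) * x^k / (1 - x^k) = sum_{k, m >= 1} x^(k m) / k,
which after exponentiating simplifies to
PE(x/(1 - x)) = prod_{k>=1} 1 / (1 - x^k).
This is the generating function for the partition function p(n), so the coefficient of x^30 is p(30).
Computing p(30) by dynamic programming over parts 1, 2, ..., 30: p(30) = 5604.

5604


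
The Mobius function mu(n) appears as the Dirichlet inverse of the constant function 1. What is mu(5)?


5 = 5 (all distinct primes).
mu(5) = (-1)^1 = -1

-1


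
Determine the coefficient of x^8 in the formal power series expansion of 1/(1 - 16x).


The geometric series identity gives 1/(1 - c x) = sum_{k>=0} c^k x^k, so the coefficient of x^k is c^k.
Here c = 16 and k = 8.
Computing: 16^8 = 4294967296

4294967296


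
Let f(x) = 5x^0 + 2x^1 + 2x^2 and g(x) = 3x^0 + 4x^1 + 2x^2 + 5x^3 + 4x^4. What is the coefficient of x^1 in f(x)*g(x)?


Cauchy product at x^1:
5*4 + 2*3
= 26

26


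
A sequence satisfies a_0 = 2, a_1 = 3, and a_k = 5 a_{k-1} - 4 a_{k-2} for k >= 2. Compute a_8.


The characteristic equation is t^2 - 5 t + 4 = 0, with roots r_1 = 4 and r_2 = 1 (so c_1 = r_1 + r_2, c_2 = -r_1 r_2 as required).
One can use the closed form a_n = A r_1^n + B r_2^n, but direct iteration is more reliable:
a_0 = 2, a_1 = 3, a_2 = 7, a_3 = 23, a_4 = 87, a_5 = 343, a_6 = 1367, a_7 = 5463, a_8 = 21847.
So a_8 = 21847.

21847


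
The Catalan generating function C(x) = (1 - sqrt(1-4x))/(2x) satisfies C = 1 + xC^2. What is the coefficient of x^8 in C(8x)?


Substituting x -> 8x scales the n-th coefficient by 8^n, so [x^8] C(8x) = 8^8 * C_8.
C_8 = C(2*8, 8)/(9) = 12870/9 = 1430.
So 8^8 * 1430 = 16777216 * 1430 = 23991418880.

23991418880


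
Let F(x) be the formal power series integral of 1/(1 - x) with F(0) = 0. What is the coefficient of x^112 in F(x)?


1/(1 - x) = sum_{k>=0} x^k. Integrating termwise and using F(0) = 0 gives
F(x) = sum_{k>=0} x^(k+1) / (k+1) = sum_{m>=1} x^m / m = -ln(1 - x).
So the coefficient of x^112 is 1/112 = 1/112.

1/112


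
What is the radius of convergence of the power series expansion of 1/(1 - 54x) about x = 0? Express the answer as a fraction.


Expanding 1/(1 - 54x) = sum_{k>=0} 54^k x^k, the series converges when |54x| < 1, i.e., |x| < 1/54.
So the radius of convergence is 1/54 = 1/54.

1/54


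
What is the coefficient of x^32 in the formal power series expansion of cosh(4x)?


The Maclaurin series is cosh(t) = sum_{m>=0} t^(2m) / (2m)!, so substituting t = 4x, only even powers of x are nonzero, with coefficient of x^(2m) equal to 4^(2m) / (2m)!.
For x^32 the coefficient is 4^32/32! = 18446744073709551616/263130836933693530167218012160000000 = 8589934592/122529844256906551386796875.

8589934592/122529844256906551386796875


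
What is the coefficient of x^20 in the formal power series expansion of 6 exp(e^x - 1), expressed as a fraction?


exp(e^x - 1) is the exponential generating function for the Bell numbers Bell_k: exp(e^x - 1) = sum_{k>=0} Bell_k x^k / k!.
So the coefficient of x^20 in 6 exp(e^x - 1) is 6 Bell_20 / 20!.
Computing: Bell_20 = 51724158235372 and 20! = 2432902008176640000, giving
6 * 51724158235372/2432902008176640000 = 263898766507/2068794224640000.

263898766507/2068794224640000


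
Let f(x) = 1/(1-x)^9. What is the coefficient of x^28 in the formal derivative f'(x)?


Differentiate: d/dx [ 1/(1-x)^r ] = r / (1-x)^(r+1).
Here r = 9, so f'(x) = 9 / (1-x)^10.
The expansion of 1/(1-x)^(r+1) has coefficient of x^n equal to C(n+r, r).
So the coefficient of x^28 in f'(x) is
9 * C(37, 9) = 9 * 124403620 = 1119632580

1119632580


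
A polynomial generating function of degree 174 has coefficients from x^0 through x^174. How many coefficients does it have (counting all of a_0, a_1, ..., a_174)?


A polynomial of degree 174 takes the form a_0 + a_1 x + ... + a_174 x^174.
The number of coefficients is 174 + 1 = 175.

175


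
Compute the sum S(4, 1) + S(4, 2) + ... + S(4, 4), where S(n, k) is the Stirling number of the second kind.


By definition, S(n, k) counts partitions of an n-set into exactly k nonempty blocks.
Computing row n = 4 for k = 1..4:
S(4, k): 1, 7, 6, 1
Sum = 15. (This equals Bell_4 since the sum runs over all k.)

15


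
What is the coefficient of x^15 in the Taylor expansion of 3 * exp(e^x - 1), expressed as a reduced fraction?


exp(e^x - 1) = sum_{k>=0} Bell_k x^k / k!, where Bell_k is the k-th Bell number.
So the coefficient of x^15 is 3 * Bell_15 / 15!.
Computing: Bell_15 = 1382958545 and 15! = 1307674368000, giving
3 * 1382958545/1307674368000 = 276591709/87178291200.

276591709/87178291200


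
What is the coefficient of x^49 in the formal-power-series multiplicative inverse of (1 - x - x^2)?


Let the inverse be f(x) = sum_{k>=0} a_k x^k. From f(x) * (1 - x - x^2) = 1 and matching coefficients:
 x^0: a_0 = 1.
 x^1: a_1 - a_0 = 0, so a_1 = 1.
 x^k (k >= 2): a_k - a_{k-1} - a_{k-2} = 0, i.e. a_k = a_{k-1} + a_{k-2}.
This is the Fibonacci-type recurrence shifted so that a_0 = a_1 = 1.
Iterating: a_0=1, a_1=1, a_2=2, a_3=3, a_4=5, a_5=8, a_6=13, a_7=21, a_8=34, a_9=55, ...
a_49 = 12586269025.

12586269025


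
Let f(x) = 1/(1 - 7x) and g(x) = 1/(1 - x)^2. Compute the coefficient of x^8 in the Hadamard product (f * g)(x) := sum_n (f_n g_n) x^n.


f has coefficients f_k = 7^k. For g = 1/(1 - x)^2 the coefficient is g_k = C(k + 1, 1) = k + 1. The Hadamard coefficient is (f * g)_k = 7^k * (k + 1).
For k = 8: 7^8 * 9 = 5764801 * 9 = 51883209.

51883209


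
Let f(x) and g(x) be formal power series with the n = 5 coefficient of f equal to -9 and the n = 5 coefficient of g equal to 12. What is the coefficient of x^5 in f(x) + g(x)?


Addition of formal power series is termwise.
The coefficient of x^5 in f + g = -9 + 12
= 3

3


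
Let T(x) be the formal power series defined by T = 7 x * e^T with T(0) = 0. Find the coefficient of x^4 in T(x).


Apply the Lagrange inversion formula: if T = 7 x * phi(T) with phi(t) = e^t, then
[x^n] T = 7^n * (1/n) [t^(n-1)] phi(t)^n = 7^n * (1/n) [t^(n-1)] e^(n t) = 7^n * (1/n) * n^(n-1) / (n-1)! = 7^n * n^(n-1) / n!.
When c = 1 this is the Cayley count of rooted labeled trees on n vertices, divided by n!.
For n = 4: 7^4 * 4^3 / 4! = 2401 * 64/24 = 19208/3.

19208/3


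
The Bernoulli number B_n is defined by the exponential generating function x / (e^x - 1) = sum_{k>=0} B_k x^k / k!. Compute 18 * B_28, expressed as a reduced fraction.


Bernoulli numbers can also be computed recursively via B_0 = 1 and sum_{j=0}^{m} C(m+1, j) B_j = 0 for m >= 1. Odd-index Bernoulli numbers vanish for k >= 3.
Computing B_28 = -23749461029/870, so 18 * B_28 = 18 * -23749461029/870 = -71248383087/145.

-71248383087/145


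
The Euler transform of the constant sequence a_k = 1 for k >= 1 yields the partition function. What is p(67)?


The Euler transform converts the sequence a_k = 1 into the number of integer partitions.
Using the recurrence or dynamic programming:
p(67) = 2679689

2679689


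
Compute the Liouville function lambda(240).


The Liouville function is lambda(k) = (-1)^Omega(k), where Omega(k) counts the prime factors of k with multiplicity.
Factoring: 240 = 2 * 2 * 2 * 2 * 3 * 5, so Omega(240) = 6.
lambda(240) = (-1)^6 = 1.

1


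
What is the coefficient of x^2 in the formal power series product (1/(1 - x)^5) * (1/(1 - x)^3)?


Combine the factors: (1/(1 - x)^5) * (1/(1 - x)^3) = 1/(1 - x)^8.
Then use 1/(1 - x)^r = sum_{k>=0} C(k + r - 1, r - 1) x^k with r = 8 and k = 2:
C(9, 7) = 36.

36


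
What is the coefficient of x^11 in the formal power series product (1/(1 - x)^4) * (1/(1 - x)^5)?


Combine the factors: (1/(1 - x)^4) * (1/(1 - x)^5) = 1/(1 - x)^9.
Then use 1/(1 - x)^r = sum_{k>=0} C(k + r - 1, r - 1) x^k with r = 9 and k = 11:
C(19, 8) = 75582.

75582


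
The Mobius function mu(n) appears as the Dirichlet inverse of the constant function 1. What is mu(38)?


38 = 2 * 19 (all distinct primes).
mu(38) = (-1)^2 = 1

1


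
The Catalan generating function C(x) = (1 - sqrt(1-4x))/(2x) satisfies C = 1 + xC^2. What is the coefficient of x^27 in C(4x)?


Substituting x -> 4x scales the n-th coefficient by 4^n, so [x^27] C(4x) = 4^27 * C_27.
C_27 = C(2*27, 27)/(28) = 1946939425648112/28 = 69533550916004.
So 4^27 * 69533550916004 = 18014398509481984 * 69533550916004 = 1252605095980252100842735271936.

1252605095980252100842735271936


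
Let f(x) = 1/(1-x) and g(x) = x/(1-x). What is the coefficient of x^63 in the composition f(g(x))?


First simplify the composition: f(g(x)) = 1/(1 - x/(1-x)) = (1-x)/((1-x) - x) = (1-x)/(1-2x).
Now extract the coefficient. Write (1-x)/(1-2x) = 1/(1-2x) - x/(1-2x).
The coefficient of x^n in 1/(1-2x) is 2^n, and in x/(1-2x) is 2^(n-1) (for n >= 1).
So the coefficient of x^63 is 2^63 - 2^62 = 9223372036854775808 - 4611686018427387904 = 4611686018427387904.

4611686018427387904


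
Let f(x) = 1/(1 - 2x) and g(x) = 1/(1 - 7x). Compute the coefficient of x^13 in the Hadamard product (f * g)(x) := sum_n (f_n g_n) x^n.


f has coefficients f_k = 2^k and g has coefficients g_k = 7^k, so the Hadamard product has coefficient (f*g)_k = 2^k * 7^k = 14^k.
For k = 13: 14^13 = 793714773254144.

793714773254144


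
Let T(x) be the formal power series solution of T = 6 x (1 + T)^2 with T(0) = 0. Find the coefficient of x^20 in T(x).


Apply the Lagrange inversion formula: if T = 6 x * phi(T) with phi(t) = (1 + t)^2, then [x^n] T = 6^n * (1/n) [t^(n-1)] phi(t)^n = 6^n * (1/n) [t^(n-1)] (1 + t)^(2n) = 6^n * (1/n) C(2n, n-1).
Using the identity C(2n, n-1) = C(2n, n) * n / (n+1), the unscaled factor equals C(2n, n) / (n+1) = C_n, the n-th Catalan number.
For n = 20: C_20 = C(40, 20) / 21 = 137846528820/21 = 6564120420.
With the 6^20 = 3656158440062976 factor, the coefficient is 3656158440062976 * 6564120420 = 23999464275172726847569920.

23999464275172726847569920


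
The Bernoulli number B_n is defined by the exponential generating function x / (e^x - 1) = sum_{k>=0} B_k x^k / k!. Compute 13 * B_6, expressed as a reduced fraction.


Bernoulli numbers can also be computed recursively via B_0 = 1 and sum_{j=0}^{m} C(m+1, j) B_j = 0 for m >= 1. Odd-index Bernoulli numbers vanish for k >= 3.
Computing B_6 = 1/42, so 13 * B_6 = 13 * 1/42 = 13/42.

13/42


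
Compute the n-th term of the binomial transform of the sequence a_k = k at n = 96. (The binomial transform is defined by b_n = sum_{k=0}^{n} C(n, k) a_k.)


With a_k = k, b_n = sum_{k=0}^{n} C(n, k) k. Using k * C(n, k) = n * C(n-1, k-1) gives b_n = n * sum_{k>=1} C(n-1, k-1) = n * 2^(n-1).
For n = 96: 96 * 2^95 = 96 * 39614081257132168796771975168 = 3802951800684688204490109616128.

3802951800684688204490109616128


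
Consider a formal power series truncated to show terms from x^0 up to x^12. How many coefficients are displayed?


From x^0 to x^12 inclusive, the count is 12 - 0 + 1 = 13.

13


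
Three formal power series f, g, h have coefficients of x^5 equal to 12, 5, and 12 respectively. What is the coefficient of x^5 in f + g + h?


Series addition is componentwise:
12 + 5 + 12
= 29

29


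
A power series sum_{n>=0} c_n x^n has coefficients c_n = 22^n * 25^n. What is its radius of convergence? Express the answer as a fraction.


By the root test (Cauchy-Hadamard), the radius is R = 1 / limsup_n |c_n|^(1/n).
Here |c_n|^(1/n) = (22^n * 25^n)^(1/n) = 22 * 25 = 550 for all n.
So R = 1/550 = 1/550.

1/550


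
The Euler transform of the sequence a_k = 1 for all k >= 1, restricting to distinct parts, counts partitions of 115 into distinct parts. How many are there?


Partitions of 115 into distinct parts can be computed via generating function.
Product (1+x)(1+x^2)(1+x^3)...
The coefficient of x^115 = 1490528

1490528


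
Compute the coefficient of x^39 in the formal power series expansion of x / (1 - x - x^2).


Let f(x) = sum_{k>=0} a_k x^k. Multiplying f(x) * (1 - x - x^2) = x and matching coefficients gives a_0 = 0, a_1 = 1, and a_k = a_{k-1} + a_{k-2} for k >= 2. These are the Fibonacci numbers F_k.
Iterating from F_0 = 0, F_1 = 1:
F_0=0, F_1=1, F_2=1, F_3=2, F_4=3, F_5=5, F_6=8, F_7=13, F_8=21, F_9=34, ...
F_39 = 63245986.

63245986


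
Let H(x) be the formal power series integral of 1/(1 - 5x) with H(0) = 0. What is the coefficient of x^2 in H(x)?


1/(1 - 5x) = sum_{k>=0} 5^k x^k. Integrating termwise with H(0) = 0:
H(x) = sum_{k>=0} 5^k x^(k+1) / (k+1) = sum_{m>=1} 5^(m-1) x^m / m.
For m = 2: 5^1/2 = 5/2 = 5/2.

5/2


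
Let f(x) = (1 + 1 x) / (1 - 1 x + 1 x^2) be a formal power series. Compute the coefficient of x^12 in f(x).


Write f(x) = sum_{k>=0} a_k x^k. Multiplying both sides by 1 - 1 x + 1 x^2 gives
(1 - 1 x + 1 x^2) sum_{k>=0} a_k x^k = 1 + 1 x.
Matching coefficients:
 x^0: a_0 = 1
 x^1: a_1 - 1 a_0 = 1  =>  a_1 = 1*1 + 1 = 2
 x^k (k >= 2): a_k = 1 a_{k-1} - 1 a_{k-2}.
Iterating: a_2 = 1, a_3 = -1, a_4 = -2, a_5 = -1, a_6 = 1, a_7 = 2, a_8 = 1, a_9 = -1, a_10 = -2, a_11 = -1, a_12 = 1.
So the coefficient of x^12 is 1.

1
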